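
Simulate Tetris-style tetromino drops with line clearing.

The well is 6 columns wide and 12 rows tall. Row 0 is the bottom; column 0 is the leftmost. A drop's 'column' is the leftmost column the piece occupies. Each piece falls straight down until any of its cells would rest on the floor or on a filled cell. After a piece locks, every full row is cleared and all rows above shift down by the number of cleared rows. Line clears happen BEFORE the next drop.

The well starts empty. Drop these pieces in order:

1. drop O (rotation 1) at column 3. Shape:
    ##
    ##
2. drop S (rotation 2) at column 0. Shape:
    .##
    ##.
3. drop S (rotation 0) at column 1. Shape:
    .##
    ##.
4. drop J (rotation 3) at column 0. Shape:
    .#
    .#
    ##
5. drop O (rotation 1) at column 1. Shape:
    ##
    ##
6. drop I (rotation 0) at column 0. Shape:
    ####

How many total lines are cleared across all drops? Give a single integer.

Drop 1: O rot1 at col 3 lands with bottom-row=0; cleared 0 line(s) (total 0); column heights now [0 0 0 2 2 0], max=2
Drop 2: S rot2 at col 0 lands with bottom-row=0; cleared 0 line(s) (total 0); column heights now [1 2 2 2 2 0], max=2
Drop 3: S rot0 at col 1 lands with bottom-row=2; cleared 0 line(s) (total 0); column heights now [1 3 4 4 2 0], max=4
Drop 4: J rot3 at col 0 lands with bottom-row=3; cleared 0 line(s) (total 0); column heights now [4 6 4 4 2 0], max=6
Drop 5: O rot1 at col 1 lands with bottom-row=6; cleared 0 line(s) (total 0); column heights now [4 8 8 4 2 0], max=8
Drop 6: I rot0 at col 0 lands with bottom-row=8; cleared 0 line(s) (total 0); column heights now [9 9 9 9 2 0], max=9

Answer: 0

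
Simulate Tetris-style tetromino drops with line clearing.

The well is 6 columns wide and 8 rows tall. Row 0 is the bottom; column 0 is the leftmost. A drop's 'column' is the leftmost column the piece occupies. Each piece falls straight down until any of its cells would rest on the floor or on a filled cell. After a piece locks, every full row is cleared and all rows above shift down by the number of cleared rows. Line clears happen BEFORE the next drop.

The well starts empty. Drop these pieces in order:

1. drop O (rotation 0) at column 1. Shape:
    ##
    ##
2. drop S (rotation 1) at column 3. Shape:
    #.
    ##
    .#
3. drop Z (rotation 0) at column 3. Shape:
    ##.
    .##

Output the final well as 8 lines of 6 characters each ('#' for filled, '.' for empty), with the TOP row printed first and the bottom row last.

Answer: ......
......
......
......
...##.
...###
.####.
.##.#.

Derivation:
Drop 1: O rot0 at col 1 lands with bottom-row=0; cleared 0 line(s) (total 0); column heights now [0 2 2 0 0 0], max=2
Drop 2: S rot1 at col 3 lands with bottom-row=0; cleared 0 line(s) (total 0); column heights now [0 2 2 3 2 0], max=3
Drop 3: Z rot0 at col 3 lands with bottom-row=2; cleared 0 line(s) (total 0); column heights now [0 2 2 4 4 3], max=4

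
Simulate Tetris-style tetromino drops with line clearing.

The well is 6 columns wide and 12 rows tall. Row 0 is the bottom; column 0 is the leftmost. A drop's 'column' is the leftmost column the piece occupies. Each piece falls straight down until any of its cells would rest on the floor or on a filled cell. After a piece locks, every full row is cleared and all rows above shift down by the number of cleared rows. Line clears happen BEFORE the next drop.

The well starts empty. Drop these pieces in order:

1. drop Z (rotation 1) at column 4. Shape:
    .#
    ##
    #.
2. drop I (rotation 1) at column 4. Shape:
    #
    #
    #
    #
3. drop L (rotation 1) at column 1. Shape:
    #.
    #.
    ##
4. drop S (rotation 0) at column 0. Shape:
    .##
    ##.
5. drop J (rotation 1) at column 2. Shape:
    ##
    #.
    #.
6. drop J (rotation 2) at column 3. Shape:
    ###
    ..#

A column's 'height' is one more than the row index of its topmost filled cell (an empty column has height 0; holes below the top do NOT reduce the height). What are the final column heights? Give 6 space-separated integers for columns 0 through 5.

Drop 1: Z rot1 at col 4 lands with bottom-row=0; cleared 0 line(s) (total 0); column heights now [0 0 0 0 2 3], max=3
Drop 2: I rot1 at col 4 lands with bottom-row=2; cleared 0 line(s) (total 0); column heights now [0 0 0 0 6 3], max=6
Drop 3: L rot1 at col 1 lands with bottom-row=0; cleared 0 line(s) (total 0); column heights now [0 3 1 0 6 3], max=6
Drop 4: S rot0 at col 0 lands with bottom-row=3; cleared 0 line(s) (total 0); column heights now [4 5 5 0 6 3], max=6
Drop 5: J rot1 at col 2 lands with bottom-row=5; cleared 0 line(s) (total 0); column heights now [4 5 8 8 6 3], max=8
Drop 6: J rot2 at col 3 lands with bottom-row=7; cleared 0 line(s) (total 0); column heights now [4 5 8 9 9 9], max=9

Answer: 4 5 8 9 9 9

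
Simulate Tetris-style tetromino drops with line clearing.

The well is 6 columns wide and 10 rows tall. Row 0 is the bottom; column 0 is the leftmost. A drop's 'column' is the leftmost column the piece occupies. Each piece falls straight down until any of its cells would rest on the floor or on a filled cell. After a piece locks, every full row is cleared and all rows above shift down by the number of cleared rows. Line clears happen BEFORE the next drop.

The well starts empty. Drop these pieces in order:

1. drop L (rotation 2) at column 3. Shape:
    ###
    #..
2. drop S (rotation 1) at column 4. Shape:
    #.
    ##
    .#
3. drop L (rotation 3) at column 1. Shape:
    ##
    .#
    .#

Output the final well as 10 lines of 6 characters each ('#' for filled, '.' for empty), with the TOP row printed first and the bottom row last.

Answer: ......
......
......
......
......
....#.
....##
.##..#
..####
..##..

Derivation:
Drop 1: L rot2 at col 3 lands with bottom-row=0; cleared 0 line(s) (total 0); column heights now [0 0 0 2 2 2], max=2
Drop 2: S rot1 at col 4 lands with bottom-row=2; cleared 0 line(s) (total 0); column heights now [0 0 0 2 5 4], max=5
Drop 3: L rot3 at col 1 lands with bottom-row=0; cleared 0 line(s) (total 0); column heights now [0 3 3 2 5 4], max=5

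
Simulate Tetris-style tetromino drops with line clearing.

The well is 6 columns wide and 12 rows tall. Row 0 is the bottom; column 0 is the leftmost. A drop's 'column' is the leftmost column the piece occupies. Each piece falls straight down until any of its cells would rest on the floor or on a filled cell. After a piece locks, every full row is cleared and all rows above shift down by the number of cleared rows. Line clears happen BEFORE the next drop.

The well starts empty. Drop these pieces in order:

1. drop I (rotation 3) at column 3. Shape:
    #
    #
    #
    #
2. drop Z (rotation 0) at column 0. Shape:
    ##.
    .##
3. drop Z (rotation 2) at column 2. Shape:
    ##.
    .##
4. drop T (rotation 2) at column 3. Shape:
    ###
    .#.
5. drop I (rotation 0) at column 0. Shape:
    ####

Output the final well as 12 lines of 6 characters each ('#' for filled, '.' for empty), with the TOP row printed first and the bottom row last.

Drop 1: I rot3 at col 3 lands with bottom-row=0; cleared 0 line(s) (total 0); column heights now [0 0 0 4 0 0], max=4
Drop 2: Z rot0 at col 0 lands with bottom-row=0; cleared 0 line(s) (total 0); column heights now [2 2 1 4 0 0], max=4
Drop 3: Z rot2 at col 2 lands with bottom-row=4; cleared 0 line(s) (total 0); column heights now [2 2 6 6 5 0], max=6
Drop 4: T rot2 at col 3 lands with bottom-row=5; cleared 0 line(s) (total 0); column heights now [2 2 6 7 7 7], max=7
Drop 5: I rot0 at col 0 lands with bottom-row=7; cleared 0 line(s) (total 0); column heights now [8 8 8 8 7 7], max=8

Answer: ......
......
......
......
####..
...###
..###.
...##.
...#..
...#..
##.#..
.###..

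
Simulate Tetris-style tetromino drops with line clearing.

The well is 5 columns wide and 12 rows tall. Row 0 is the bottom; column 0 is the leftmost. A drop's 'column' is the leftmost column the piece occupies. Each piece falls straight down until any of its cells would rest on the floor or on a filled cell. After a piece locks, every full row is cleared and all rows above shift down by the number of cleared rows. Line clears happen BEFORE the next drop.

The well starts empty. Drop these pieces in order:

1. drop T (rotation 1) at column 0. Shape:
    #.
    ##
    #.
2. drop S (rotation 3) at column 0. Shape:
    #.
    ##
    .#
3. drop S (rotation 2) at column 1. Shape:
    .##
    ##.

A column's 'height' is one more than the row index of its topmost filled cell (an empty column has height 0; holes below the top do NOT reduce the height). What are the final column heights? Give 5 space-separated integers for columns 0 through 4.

Drop 1: T rot1 at col 0 lands with bottom-row=0; cleared 0 line(s) (total 0); column heights now [3 2 0 0 0], max=3
Drop 2: S rot3 at col 0 lands with bottom-row=2; cleared 0 line(s) (total 0); column heights now [5 4 0 0 0], max=5
Drop 3: S rot2 at col 1 lands with bottom-row=4; cleared 0 line(s) (total 0); column heights now [5 5 6 6 0], max=6

Answer: 5 5 6 6 0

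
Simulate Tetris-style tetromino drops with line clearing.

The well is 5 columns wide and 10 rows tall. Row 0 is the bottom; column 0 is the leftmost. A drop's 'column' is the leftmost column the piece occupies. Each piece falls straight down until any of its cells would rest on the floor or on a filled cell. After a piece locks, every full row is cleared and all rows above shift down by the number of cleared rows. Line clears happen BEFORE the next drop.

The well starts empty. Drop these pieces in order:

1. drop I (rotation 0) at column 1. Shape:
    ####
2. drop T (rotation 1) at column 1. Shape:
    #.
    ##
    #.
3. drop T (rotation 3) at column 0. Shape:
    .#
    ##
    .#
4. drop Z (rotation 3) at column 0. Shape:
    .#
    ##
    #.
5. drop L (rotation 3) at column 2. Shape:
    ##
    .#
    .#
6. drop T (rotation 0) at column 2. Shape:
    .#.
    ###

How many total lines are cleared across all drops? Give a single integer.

Answer: 0

Derivation:
Drop 1: I rot0 at col 1 lands with bottom-row=0; cleared 0 line(s) (total 0); column heights now [0 1 1 1 1], max=1
Drop 2: T rot1 at col 1 lands with bottom-row=1; cleared 0 line(s) (total 0); column heights now [0 4 3 1 1], max=4
Drop 3: T rot3 at col 0 lands with bottom-row=4; cleared 0 line(s) (total 0); column heights now [6 7 3 1 1], max=7
Drop 4: Z rot3 at col 0 lands with bottom-row=6; cleared 0 line(s) (total 0); column heights now [8 9 3 1 1], max=9
Drop 5: L rot3 at col 2 lands with bottom-row=1; cleared 0 line(s) (total 0); column heights now [8 9 4 4 1], max=9
Drop 6: T rot0 at col 2 lands with bottom-row=4; cleared 0 line(s) (total 0); column heights now [8 9 5 6 5], max=9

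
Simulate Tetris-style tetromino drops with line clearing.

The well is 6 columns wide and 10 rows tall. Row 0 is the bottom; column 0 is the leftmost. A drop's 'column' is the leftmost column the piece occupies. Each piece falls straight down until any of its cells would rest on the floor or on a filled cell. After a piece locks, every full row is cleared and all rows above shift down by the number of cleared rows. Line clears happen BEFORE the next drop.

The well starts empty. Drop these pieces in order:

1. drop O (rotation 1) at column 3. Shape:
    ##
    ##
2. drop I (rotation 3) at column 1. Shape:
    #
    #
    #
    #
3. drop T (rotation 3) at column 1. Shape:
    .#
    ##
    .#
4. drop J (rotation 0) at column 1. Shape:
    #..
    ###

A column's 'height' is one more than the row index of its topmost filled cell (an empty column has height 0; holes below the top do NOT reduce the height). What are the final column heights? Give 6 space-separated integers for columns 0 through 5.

Answer: 0 8 7 7 2 0

Derivation:
Drop 1: O rot1 at col 3 lands with bottom-row=0; cleared 0 line(s) (total 0); column heights now [0 0 0 2 2 0], max=2
Drop 2: I rot3 at col 1 lands with bottom-row=0; cleared 0 line(s) (total 0); column heights now [0 4 0 2 2 0], max=4
Drop 3: T rot3 at col 1 lands with bottom-row=3; cleared 0 line(s) (total 0); column heights now [0 5 6 2 2 0], max=6
Drop 4: J rot0 at col 1 lands with bottom-row=6; cleared 0 line(s) (total 0); column heights now [0 8 7 7 2 0], max=8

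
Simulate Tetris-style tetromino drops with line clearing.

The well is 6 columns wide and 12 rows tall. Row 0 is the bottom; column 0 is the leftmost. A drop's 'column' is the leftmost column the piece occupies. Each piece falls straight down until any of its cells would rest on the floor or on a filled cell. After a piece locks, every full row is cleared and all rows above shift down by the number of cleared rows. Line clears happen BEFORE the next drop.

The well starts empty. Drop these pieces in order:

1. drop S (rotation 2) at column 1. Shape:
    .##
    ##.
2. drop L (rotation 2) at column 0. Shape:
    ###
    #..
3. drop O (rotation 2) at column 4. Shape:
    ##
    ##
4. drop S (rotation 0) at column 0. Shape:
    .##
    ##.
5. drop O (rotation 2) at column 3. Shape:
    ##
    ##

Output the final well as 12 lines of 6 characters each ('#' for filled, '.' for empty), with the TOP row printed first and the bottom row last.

Drop 1: S rot2 at col 1 lands with bottom-row=0; cleared 0 line(s) (total 0); column heights now [0 1 2 2 0 0], max=2
Drop 2: L rot2 at col 0 lands with bottom-row=1; cleared 0 line(s) (total 0); column heights now [3 3 3 2 0 0], max=3
Drop 3: O rot2 at col 4 lands with bottom-row=0; cleared 0 line(s) (total 0); column heights now [3 3 3 2 2 2], max=3
Drop 4: S rot0 at col 0 lands with bottom-row=3; cleared 0 line(s) (total 0); column heights now [4 5 5 2 2 2], max=5
Drop 5: O rot2 at col 3 lands with bottom-row=2; cleared 0 line(s) (total 0); column heights now [4 5 5 4 4 2], max=5

Answer: ......
......
......
......
......
......
......
.##...
##.##.
#####.
#.####
.##.##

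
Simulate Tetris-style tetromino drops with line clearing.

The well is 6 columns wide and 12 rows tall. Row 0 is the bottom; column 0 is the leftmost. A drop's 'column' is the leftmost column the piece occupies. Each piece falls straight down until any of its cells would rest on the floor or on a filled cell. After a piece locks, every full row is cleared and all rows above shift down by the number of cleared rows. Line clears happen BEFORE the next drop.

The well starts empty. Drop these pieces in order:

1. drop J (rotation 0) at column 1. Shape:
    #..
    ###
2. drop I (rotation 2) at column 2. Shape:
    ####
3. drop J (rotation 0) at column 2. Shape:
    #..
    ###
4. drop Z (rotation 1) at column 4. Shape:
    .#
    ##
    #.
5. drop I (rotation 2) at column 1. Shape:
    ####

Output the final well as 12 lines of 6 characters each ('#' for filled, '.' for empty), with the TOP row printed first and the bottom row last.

Drop 1: J rot0 at col 1 lands with bottom-row=0; cleared 0 line(s) (total 0); column heights now [0 2 1 1 0 0], max=2
Drop 2: I rot2 at col 2 lands with bottom-row=1; cleared 0 line(s) (total 0); column heights now [0 2 2 2 2 2], max=2
Drop 3: J rot0 at col 2 lands with bottom-row=2; cleared 0 line(s) (total 0); column heights now [0 2 4 3 3 2], max=4
Drop 4: Z rot1 at col 4 lands with bottom-row=3; cleared 0 line(s) (total 0); column heights now [0 2 4 3 5 6], max=6
Drop 5: I rot2 at col 1 lands with bottom-row=5; cleared 0 line(s) (total 0); column heights now [0 6 6 6 6 6], max=6

Answer: ......
......
......
......
......
......
.#####
....##
..#.#.
..###.
.#####
.###..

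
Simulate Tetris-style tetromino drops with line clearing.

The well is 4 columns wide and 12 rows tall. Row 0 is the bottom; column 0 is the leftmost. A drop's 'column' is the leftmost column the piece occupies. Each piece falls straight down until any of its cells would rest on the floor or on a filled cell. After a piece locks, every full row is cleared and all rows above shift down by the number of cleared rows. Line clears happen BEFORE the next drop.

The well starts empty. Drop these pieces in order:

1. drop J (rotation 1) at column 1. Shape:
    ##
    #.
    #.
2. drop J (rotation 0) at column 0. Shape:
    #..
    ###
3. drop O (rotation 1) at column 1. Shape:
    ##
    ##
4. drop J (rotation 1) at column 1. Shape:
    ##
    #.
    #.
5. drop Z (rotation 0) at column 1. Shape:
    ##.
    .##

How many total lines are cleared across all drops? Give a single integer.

Answer: 0

Derivation:
Drop 1: J rot1 at col 1 lands with bottom-row=0; cleared 0 line(s) (total 0); column heights now [0 3 3 0], max=3
Drop 2: J rot0 at col 0 lands with bottom-row=3; cleared 0 line(s) (total 0); column heights now [5 4 4 0], max=5
Drop 3: O rot1 at col 1 lands with bottom-row=4; cleared 0 line(s) (total 0); column heights now [5 6 6 0], max=6
Drop 4: J rot1 at col 1 lands with bottom-row=6; cleared 0 line(s) (total 0); column heights now [5 9 9 0], max=9
Drop 5: Z rot0 at col 1 lands with bottom-row=9; cleared 0 line(s) (total 0); column heights now [5 11 11 10], max=11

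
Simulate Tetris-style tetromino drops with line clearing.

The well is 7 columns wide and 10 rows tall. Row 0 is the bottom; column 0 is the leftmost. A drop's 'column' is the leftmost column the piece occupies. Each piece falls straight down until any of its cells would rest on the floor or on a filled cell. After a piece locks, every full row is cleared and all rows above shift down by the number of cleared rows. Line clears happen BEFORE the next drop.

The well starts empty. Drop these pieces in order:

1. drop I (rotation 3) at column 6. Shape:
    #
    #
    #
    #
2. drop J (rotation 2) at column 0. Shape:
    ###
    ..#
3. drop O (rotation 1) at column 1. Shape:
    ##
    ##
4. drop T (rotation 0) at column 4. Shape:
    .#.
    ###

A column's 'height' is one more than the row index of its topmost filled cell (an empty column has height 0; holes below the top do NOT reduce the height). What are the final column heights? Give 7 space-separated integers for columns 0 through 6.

Drop 1: I rot3 at col 6 lands with bottom-row=0; cleared 0 line(s) (total 0); column heights now [0 0 0 0 0 0 4], max=4
Drop 2: J rot2 at col 0 lands with bottom-row=0; cleared 0 line(s) (total 0); column heights now [2 2 2 0 0 0 4], max=4
Drop 3: O rot1 at col 1 lands with bottom-row=2; cleared 0 line(s) (total 0); column heights now [2 4 4 0 0 0 4], max=4
Drop 4: T rot0 at col 4 lands with bottom-row=4; cleared 0 line(s) (total 0); column heights now [2 4 4 0 5 6 5], max=6

Answer: 2 4 4 0 5 6 5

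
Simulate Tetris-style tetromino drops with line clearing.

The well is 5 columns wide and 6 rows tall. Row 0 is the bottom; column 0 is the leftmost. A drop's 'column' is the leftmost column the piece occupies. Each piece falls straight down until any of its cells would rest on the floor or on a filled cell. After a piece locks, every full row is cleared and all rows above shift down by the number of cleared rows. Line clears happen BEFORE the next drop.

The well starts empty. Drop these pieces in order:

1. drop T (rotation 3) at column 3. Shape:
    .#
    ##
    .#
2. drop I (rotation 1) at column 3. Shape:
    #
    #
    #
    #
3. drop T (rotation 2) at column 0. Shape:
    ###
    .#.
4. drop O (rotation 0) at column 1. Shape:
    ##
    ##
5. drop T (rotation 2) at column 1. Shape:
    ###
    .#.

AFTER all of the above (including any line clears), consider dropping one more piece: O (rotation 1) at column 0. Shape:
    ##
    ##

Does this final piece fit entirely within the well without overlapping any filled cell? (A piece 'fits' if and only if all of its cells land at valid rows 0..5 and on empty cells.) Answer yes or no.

Drop 1: T rot3 at col 3 lands with bottom-row=0; cleared 0 line(s) (total 0); column heights now [0 0 0 2 3], max=3
Drop 2: I rot1 at col 3 lands with bottom-row=2; cleared 0 line(s) (total 0); column heights now [0 0 0 6 3], max=6
Drop 3: T rot2 at col 0 lands with bottom-row=0; cleared 1 line(s) (total 1); column heights now [0 1 0 5 2], max=5
Drop 4: O rot0 at col 1 lands with bottom-row=1; cleared 0 line(s) (total 1); column heights now [0 3 3 5 2], max=5
Drop 5: T rot2 at col 1 lands with bottom-row=4; cleared 0 line(s) (total 1); column heights now [0 6 6 6 2], max=6
Test piece O rot1 at col 0 (width 2): heights before test = [0 6 6 6 2]; fits = False

Answer: no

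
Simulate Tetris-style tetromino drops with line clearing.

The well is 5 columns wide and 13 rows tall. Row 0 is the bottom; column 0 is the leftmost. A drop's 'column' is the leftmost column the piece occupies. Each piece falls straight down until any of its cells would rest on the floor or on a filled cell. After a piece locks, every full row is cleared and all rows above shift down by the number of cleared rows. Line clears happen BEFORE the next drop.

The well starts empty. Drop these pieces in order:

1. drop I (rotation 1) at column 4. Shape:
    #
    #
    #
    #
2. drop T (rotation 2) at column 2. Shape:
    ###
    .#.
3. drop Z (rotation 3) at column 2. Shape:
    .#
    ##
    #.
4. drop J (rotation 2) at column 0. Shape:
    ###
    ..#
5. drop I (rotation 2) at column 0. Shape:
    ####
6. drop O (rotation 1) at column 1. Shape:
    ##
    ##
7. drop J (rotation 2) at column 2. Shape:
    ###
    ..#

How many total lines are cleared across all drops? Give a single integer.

Drop 1: I rot1 at col 4 lands with bottom-row=0; cleared 0 line(s) (total 0); column heights now [0 0 0 0 4], max=4
Drop 2: T rot2 at col 2 lands with bottom-row=3; cleared 0 line(s) (total 0); column heights now [0 0 5 5 5], max=5
Drop 3: Z rot3 at col 2 lands with bottom-row=5; cleared 0 line(s) (total 0); column heights now [0 0 7 8 5], max=8
Drop 4: J rot2 at col 0 lands with bottom-row=7; cleared 0 line(s) (total 0); column heights now [9 9 9 8 5], max=9
Drop 5: I rot2 at col 0 lands with bottom-row=9; cleared 0 line(s) (total 0); column heights now [10 10 10 10 5], max=10
Drop 6: O rot1 at col 1 lands with bottom-row=10; cleared 0 line(s) (total 0); column heights now [10 12 12 10 5], max=12
Drop 7: J rot2 at col 2 lands with bottom-row=11; cleared 0 line(s) (total 0); column heights now [10 12 13 13 13], max=13

Answer: 0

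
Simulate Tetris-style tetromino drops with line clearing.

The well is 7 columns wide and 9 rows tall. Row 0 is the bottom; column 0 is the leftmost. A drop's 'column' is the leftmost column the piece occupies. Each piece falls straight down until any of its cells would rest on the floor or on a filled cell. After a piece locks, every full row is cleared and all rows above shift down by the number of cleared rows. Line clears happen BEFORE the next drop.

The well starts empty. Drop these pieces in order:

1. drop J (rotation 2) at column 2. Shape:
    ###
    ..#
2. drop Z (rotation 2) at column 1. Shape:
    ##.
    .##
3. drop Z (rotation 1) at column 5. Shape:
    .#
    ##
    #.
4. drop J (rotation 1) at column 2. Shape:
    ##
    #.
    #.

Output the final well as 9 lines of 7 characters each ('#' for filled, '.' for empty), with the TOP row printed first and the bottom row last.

Drop 1: J rot2 at col 2 lands with bottom-row=0; cleared 0 line(s) (total 0); column heights now [0 0 2 2 2 0 0], max=2
Drop 2: Z rot2 at col 1 lands with bottom-row=2; cleared 0 line(s) (total 0); column heights now [0 4 4 3 2 0 0], max=4
Drop 3: Z rot1 at col 5 lands with bottom-row=0; cleared 0 line(s) (total 0); column heights now [0 4 4 3 2 2 3], max=4
Drop 4: J rot1 at col 2 lands with bottom-row=4; cleared 0 line(s) (total 0); column heights now [0 4 7 7 2 2 3], max=7

Answer: .......
.......
..##...
..#....
..#....
.##....
..##..#
..#####
....##.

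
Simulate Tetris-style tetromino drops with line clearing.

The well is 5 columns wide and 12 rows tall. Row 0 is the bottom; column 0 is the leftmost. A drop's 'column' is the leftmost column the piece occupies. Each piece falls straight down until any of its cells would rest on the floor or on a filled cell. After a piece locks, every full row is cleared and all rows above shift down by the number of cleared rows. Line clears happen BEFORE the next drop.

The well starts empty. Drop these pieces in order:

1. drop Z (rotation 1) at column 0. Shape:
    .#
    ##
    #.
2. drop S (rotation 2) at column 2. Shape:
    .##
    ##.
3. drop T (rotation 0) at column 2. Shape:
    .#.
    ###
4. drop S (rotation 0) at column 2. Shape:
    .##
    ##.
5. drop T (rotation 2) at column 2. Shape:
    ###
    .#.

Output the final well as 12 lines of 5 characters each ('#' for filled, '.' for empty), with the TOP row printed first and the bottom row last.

Drop 1: Z rot1 at col 0 lands with bottom-row=0; cleared 0 line(s) (total 0); column heights now [2 3 0 0 0], max=3
Drop 2: S rot2 at col 2 lands with bottom-row=0; cleared 0 line(s) (total 0); column heights now [2 3 1 2 2], max=3
Drop 3: T rot0 at col 2 lands with bottom-row=2; cleared 0 line(s) (total 0); column heights now [2 3 3 4 3], max=4
Drop 4: S rot0 at col 2 lands with bottom-row=4; cleared 0 line(s) (total 0); column heights now [2 3 5 6 6], max=6
Drop 5: T rot2 at col 2 lands with bottom-row=6; cleared 0 line(s) (total 0); column heights now [2 3 8 8 8], max=8

Answer: .....
.....
.....
.....
..###
...#.
...##
..##.
...#.
.####
##.##
#.##.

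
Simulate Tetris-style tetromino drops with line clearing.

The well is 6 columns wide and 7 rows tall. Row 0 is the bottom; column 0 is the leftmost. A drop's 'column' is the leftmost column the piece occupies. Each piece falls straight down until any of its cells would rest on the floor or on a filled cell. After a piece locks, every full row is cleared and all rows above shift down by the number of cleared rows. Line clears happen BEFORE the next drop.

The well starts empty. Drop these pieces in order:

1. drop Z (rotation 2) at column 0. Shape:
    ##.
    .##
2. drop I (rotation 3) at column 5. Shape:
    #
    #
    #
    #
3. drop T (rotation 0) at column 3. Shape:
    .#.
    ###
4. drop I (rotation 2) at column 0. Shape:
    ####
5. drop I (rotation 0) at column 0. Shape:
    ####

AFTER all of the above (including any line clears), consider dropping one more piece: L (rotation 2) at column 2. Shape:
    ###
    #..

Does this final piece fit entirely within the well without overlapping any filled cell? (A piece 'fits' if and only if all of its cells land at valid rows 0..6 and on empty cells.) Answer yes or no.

Drop 1: Z rot2 at col 0 lands with bottom-row=0; cleared 0 line(s) (total 0); column heights now [2 2 1 0 0 0], max=2
Drop 2: I rot3 at col 5 lands with bottom-row=0; cleared 0 line(s) (total 0); column heights now [2 2 1 0 0 4], max=4
Drop 3: T rot0 at col 3 lands with bottom-row=4; cleared 0 line(s) (total 0); column heights now [2 2 1 5 6 5], max=6
Drop 4: I rot2 at col 0 lands with bottom-row=5; cleared 0 line(s) (total 0); column heights now [6 6 6 6 6 5], max=6
Drop 5: I rot0 at col 0 lands with bottom-row=6; cleared 0 line(s) (total 0); column heights now [7 7 7 7 6 5], max=7
Test piece L rot2 at col 2 (width 3): heights before test = [7 7 7 7 6 5]; fits = False

Answer: no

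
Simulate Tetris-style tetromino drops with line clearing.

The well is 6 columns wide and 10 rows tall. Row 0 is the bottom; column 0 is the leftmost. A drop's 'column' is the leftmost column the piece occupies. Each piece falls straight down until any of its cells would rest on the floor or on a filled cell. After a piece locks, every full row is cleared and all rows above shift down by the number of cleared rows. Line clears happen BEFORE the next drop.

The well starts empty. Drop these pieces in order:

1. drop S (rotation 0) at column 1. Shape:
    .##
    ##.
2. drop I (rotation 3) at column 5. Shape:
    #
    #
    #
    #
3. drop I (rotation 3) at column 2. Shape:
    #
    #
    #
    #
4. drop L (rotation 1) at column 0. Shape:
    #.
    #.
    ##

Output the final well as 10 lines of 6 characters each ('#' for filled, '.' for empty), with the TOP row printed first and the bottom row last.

Drop 1: S rot0 at col 1 lands with bottom-row=0; cleared 0 line(s) (total 0); column heights now [0 1 2 2 0 0], max=2
Drop 2: I rot3 at col 5 lands with bottom-row=0; cleared 0 line(s) (total 0); column heights now [0 1 2 2 0 4], max=4
Drop 3: I rot3 at col 2 lands with bottom-row=2; cleared 0 line(s) (total 0); column heights now [0 1 6 2 0 4], max=6
Drop 4: L rot1 at col 0 lands with bottom-row=1; cleared 0 line(s) (total 0); column heights now [4 2 6 2 0 4], max=6

Answer: ......
......
......
......
..#...
..#...
#.#..#
#.#..#
####.#
.##..#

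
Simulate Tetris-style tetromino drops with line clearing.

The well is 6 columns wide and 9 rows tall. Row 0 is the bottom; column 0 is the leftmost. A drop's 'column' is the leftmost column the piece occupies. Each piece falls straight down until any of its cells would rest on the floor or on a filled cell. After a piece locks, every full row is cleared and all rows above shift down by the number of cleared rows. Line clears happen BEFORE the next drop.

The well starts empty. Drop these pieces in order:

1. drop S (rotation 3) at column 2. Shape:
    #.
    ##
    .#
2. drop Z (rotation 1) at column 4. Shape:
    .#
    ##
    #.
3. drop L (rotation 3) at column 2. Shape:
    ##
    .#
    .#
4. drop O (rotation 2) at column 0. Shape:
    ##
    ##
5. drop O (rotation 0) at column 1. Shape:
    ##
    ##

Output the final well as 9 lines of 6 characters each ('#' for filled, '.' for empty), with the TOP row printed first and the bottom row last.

Drop 1: S rot3 at col 2 lands with bottom-row=0; cleared 0 line(s) (total 0); column heights now [0 0 3 2 0 0], max=3
Drop 2: Z rot1 at col 4 lands with bottom-row=0; cleared 0 line(s) (total 0); column heights now [0 0 3 2 2 3], max=3
Drop 3: L rot3 at col 2 lands with bottom-row=2; cleared 0 line(s) (total 0); column heights now [0 0 5 5 2 3], max=5
Drop 4: O rot2 at col 0 lands with bottom-row=0; cleared 1 line(s) (total 1); column heights now [1 1 4 4 1 2], max=4
Drop 5: O rot0 at col 1 lands with bottom-row=4; cleared 0 line(s) (total 1); column heights now [1 6 6 4 1 2], max=6

Answer: ......
......
......
.##...
.##...
..##..
...#..
..##.#
##.##.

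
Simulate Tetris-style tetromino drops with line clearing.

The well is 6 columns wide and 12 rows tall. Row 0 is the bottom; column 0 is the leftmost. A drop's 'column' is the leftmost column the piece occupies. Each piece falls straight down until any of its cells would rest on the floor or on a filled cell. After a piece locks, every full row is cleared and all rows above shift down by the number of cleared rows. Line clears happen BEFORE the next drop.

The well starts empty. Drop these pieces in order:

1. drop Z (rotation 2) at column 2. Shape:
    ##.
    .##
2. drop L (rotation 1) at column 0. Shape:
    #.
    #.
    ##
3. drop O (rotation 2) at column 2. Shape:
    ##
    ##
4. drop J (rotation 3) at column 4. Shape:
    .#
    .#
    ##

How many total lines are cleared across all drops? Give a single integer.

Answer: 0

Derivation:
Drop 1: Z rot2 at col 2 lands with bottom-row=0; cleared 0 line(s) (total 0); column heights now [0 0 2 2 1 0], max=2
Drop 2: L rot1 at col 0 lands with bottom-row=0; cleared 0 line(s) (total 0); column heights now [3 1 2 2 1 0], max=3
Drop 3: O rot2 at col 2 lands with bottom-row=2; cleared 0 line(s) (total 0); column heights now [3 1 4 4 1 0], max=4
Drop 4: J rot3 at col 4 lands with bottom-row=1; cleared 0 line(s) (total 0); column heights now [3 1 4 4 2 4], max=4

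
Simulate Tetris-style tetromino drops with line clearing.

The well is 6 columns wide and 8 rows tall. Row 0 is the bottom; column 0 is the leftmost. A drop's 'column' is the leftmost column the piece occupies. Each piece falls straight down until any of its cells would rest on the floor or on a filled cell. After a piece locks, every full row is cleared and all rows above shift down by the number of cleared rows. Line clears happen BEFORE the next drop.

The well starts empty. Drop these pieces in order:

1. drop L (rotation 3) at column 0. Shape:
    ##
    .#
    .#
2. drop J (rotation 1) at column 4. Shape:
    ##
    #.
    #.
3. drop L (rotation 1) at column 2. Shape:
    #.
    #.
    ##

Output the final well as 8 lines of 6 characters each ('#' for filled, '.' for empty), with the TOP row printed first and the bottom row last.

Answer: ......
......
......
......
......
###.##
.##.#.
.####.

Derivation:
Drop 1: L rot3 at col 0 lands with bottom-row=0; cleared 0 line(s) (total 0); column heights now [3 3 0 0 0 0], max=3
Drop 2: J rot1 at col 4 lands with bottom-row=0; cleared 0 line(s) (total 0); column heights now [3 3 0 0 3 3], max=3
Drop 3: L rot1 at col 2 lands with bottom-row=0; cleared 0 line(s) (total 0); column heights now [3 3 3 1 3 3], max=3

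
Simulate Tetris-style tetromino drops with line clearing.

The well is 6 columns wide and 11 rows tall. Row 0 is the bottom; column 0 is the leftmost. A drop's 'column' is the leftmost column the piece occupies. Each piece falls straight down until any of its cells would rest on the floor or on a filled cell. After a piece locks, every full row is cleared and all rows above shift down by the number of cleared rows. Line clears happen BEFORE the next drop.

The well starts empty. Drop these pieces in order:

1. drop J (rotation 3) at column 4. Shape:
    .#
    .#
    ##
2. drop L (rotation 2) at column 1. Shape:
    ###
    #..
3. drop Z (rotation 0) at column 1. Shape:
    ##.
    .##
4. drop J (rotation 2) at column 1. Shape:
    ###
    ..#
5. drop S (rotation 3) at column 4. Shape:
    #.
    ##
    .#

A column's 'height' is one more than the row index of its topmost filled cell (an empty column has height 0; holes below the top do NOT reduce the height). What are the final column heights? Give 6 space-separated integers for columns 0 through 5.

Answer: 0 5 5 5 6 5

Derivation:
Drop 1: J rot3 at col 4 lands with bottom-row=0; cleared 0 line(s) (total 0); column heights now [0 0 0 0 1 3], max=3
Drop 2: L rot2 at col 1 lands with bottom-row=0; cleared 0 line(s) (total 0); column heights now [0 2 2 2 1 3], max=3
Drop 3: Z rot0 at col 1 lands with bottom-row=2; cleared 0 line(s) (total 0); column heights now [0 4 4 3 1 3], max=4
Drop 4: J rot2 at col 1 lands with bottom-row=3; cleared 0 line(s) (total 0); column heights now [0 5 5 5 1 3], max=5
Drop 5: S rot3 at col 4 lands with bottom-row=3; cleared 0 line(s) (total 0); column heights now [0 5 5 5 6 5], max=6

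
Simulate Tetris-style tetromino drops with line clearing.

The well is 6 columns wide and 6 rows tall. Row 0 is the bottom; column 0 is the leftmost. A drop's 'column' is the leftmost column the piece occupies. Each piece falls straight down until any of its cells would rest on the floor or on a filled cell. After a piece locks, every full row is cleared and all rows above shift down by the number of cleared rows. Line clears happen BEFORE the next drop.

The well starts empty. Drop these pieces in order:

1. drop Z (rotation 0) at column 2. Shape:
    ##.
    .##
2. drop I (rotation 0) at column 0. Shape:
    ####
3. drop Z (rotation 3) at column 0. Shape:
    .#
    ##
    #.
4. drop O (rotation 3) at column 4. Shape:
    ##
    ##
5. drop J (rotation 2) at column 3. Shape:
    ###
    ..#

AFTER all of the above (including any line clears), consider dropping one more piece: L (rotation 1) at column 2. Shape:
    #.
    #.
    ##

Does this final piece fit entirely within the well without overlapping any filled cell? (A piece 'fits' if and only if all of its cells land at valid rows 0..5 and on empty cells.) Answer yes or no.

Answer: no

Derivation:
Drop 1: Z rot0 at col 2 lands with bottom-row=0; cleared 0 line(s) (total 0); column heights now [0 0 2 2 1 0], max=2
Drop 2: I rot0 at col 0 lands with bottom-row=2; cleared 0 line(s) (total 0); column heights now [3 3 3 3 1 0], max=3
Drop 3: Z rot3 at col 0 lands with bottom-row=3; cleared 0 line(s) (total 0); column heights now [5 6 3 3 1 0], max=6
Drop 4: O rot3 at col 4 lands with bottom-row=1; cleared 1 line(s) (total 1); column heights now [4 5 2 2 2 2], max=5
Drop 5: J rot2 at col 3 lands with bottom-row=2; cleared 0 line(s) (total 1); column heights now [4 5 2 4 4 4], max=5
Test piece L rot1 at col 2 (width 2): heights before test = [4 5 2 4 4 4]; fits = False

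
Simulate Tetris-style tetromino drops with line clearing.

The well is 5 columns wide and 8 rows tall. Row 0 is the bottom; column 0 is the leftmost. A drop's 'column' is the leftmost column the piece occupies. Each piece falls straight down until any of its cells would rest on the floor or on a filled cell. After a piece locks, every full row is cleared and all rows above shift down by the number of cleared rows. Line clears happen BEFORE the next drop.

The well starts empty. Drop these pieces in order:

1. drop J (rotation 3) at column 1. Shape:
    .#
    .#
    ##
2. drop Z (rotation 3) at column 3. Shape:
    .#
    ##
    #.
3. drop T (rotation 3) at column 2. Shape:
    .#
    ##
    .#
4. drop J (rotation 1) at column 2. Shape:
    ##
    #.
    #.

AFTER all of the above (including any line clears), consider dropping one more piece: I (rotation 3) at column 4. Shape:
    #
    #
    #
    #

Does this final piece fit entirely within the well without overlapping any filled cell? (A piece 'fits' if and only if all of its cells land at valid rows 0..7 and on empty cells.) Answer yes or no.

Drop 1: J rot3 at col 1 lands with bottom-row=0; cleared 0 line(s) (total 0); column heights now [0 1 3 0 0], max=3
Drop 2: Z rot3 at col 3 lands with bottom-row=0; cleared 0 line(s) (total 0); column heights now [0 1 3 2 3], max=3
Drop 3: T rot3 at col 2 lands with bottom-row=2; cleared 0 line(s) (total 0); column heights now [0 1 4 5 3], max=5
Drop 4: J rot1 at col 2 lands with bottom-row=4; cleared 0 line(s) (total 0); column heights now [0 1 7 7 3], max=7
Test piece I rot3 at col 4 (width 1): heights before test = [0 1 7 7 3]; fits = True

Answer: yes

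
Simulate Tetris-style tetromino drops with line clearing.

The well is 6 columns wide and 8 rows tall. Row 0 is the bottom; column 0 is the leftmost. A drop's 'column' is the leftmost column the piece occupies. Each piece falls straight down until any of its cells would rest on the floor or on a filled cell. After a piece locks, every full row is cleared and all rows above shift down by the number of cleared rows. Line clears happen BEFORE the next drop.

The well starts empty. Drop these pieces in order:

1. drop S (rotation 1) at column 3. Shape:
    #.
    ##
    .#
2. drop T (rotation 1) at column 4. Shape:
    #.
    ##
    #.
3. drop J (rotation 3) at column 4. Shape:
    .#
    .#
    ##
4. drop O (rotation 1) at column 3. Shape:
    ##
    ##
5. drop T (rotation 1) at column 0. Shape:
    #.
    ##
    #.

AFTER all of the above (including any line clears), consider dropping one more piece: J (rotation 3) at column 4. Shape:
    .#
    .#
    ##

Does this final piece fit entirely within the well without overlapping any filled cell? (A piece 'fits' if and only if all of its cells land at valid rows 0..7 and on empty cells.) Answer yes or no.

Answer: no

Derivation:
Drop 1: S rot1 at col 3 lands with bottom-row=0; cleared 0 line(s) (total 0); column heights now [0 0 0 3 2 0], max=3
Drop 2: T rot1 at col 4 lands with bottom-row=2; cleared 0 line(s) (total 0); column heights now [0 0 0 3 5 4], max=5
Drop 3: J rot3 at col 4 lands with bottom-row=5; cleared 0 line(s) (total 0); column heights now [0 0 0 3 6 8], max=8
Drop 4: O rot1 at col 3 lands with bottom-row=6; cleared 0 line(s) (total 0); column heights now [0 0 0 8 8 8], max=8
Drop 5: T rot1 at col 0 lands with bottom-row=0; cleared 0 line(s) (total 0); column heights now [3 2 0 8 8 8], max=8
Test piece J rot3 at col 4 (width 2): heights before test = [3 2 0 8 8 8]; fits = False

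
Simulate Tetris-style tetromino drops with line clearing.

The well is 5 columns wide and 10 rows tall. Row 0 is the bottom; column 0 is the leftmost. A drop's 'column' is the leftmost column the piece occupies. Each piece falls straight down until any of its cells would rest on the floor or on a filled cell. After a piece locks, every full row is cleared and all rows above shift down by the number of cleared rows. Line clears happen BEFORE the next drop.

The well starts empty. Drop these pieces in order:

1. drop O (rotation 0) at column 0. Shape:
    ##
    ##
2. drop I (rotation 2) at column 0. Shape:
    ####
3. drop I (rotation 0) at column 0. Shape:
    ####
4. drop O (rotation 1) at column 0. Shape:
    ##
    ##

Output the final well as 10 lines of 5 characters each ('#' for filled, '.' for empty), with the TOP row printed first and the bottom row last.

Drop 1: O rot0 at col 0 lands with bottom-row=0; cleared 0 line(s) (total 0); column heights now [2 2 0 0 0], max=2
Drop 2: I rot2 at col 0 lands with bottom-row=2; cleared 0 line(s) (total 0); column heights now [3 3 3 3 0], max=3
Drop 3: I rot0 at col 0 lands with bottom-row=3; cleared 0 line(s) (total 0); column heights now [4 4 4 4 0], max=4
Drop 4: O rot1 at col 0 lands with bottom-row=4; cleared 0 line(s) (total 0); column heights now [6 6 4 4 0], max=6

Answer: .....
.....
.....
.....
##...
##...
####.
####.
##...
##...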